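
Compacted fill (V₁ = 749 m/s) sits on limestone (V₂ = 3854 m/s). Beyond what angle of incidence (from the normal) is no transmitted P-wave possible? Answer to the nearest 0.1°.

11.2°

At critical incidence the refracted ray runs along the interface (θ₂ = 90°), so sin θ_c = V₁/V₂.
θ_c = arcsin(749/3854) = arcsin 0.1943 = 11.21°.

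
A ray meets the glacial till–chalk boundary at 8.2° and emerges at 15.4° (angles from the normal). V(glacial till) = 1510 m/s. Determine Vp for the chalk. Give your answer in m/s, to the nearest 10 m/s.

2810 m/s

Snell's law: sin 8.2°/V₁ = sin 15.4°/V₂.
V₂ = V₁·sin 15.4°/sin 8.2° = 1510 × 1.8619 = 2811.42 m/s.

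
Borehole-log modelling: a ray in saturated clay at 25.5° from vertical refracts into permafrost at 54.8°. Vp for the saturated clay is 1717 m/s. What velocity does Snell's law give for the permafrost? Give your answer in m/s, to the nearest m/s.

Snell's law: sin 25.5°/V₁ = sin 54.8°/V₂.
V₂ = V₁·sin 54.8°/sin 25.5° = 1717 × 1.8981 = 3259.00 m/s.

3259 m/s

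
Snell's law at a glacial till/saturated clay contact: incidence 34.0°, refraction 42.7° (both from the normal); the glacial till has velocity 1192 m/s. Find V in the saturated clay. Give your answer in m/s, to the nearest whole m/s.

1446 m/s

sin 34.0° = 0.5592; sin 42.7° = 0.6782.
V₂ = V₁·(sin θ₂/sin θ₁) = 1192·(0.6782/0.5592) = 1445.59 m/s.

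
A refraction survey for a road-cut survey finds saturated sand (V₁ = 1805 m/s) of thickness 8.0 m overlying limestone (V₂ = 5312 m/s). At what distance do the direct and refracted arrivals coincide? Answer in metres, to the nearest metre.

θ_c = arcsin(1805/5312) = 19.86°, so cos θ_c = 0.9405 and tᵢ = 2h cos θ_c/V₁ = 0.0083 s.
At crossover x/V₁ = x/V₂ + tᵢ ⇒ x = tᵢ/(1/V₁ − 1/V₂) = 0.00834/(5.5402e-04 − 1.8825e-04) = 22.79 m.

23 m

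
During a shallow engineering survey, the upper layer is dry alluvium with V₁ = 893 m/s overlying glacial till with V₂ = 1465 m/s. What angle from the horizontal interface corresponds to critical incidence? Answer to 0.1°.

52.4°

At critical incidence the refracted ray runs along the interface (θ₂ = 90°), so sin θ_c = V₁/V₂.
θ_c = arcsin(893/1465) = arcsin 0.6096 = 37.56°.
Measured from the interface: 90° − 37.56° = 52.44°.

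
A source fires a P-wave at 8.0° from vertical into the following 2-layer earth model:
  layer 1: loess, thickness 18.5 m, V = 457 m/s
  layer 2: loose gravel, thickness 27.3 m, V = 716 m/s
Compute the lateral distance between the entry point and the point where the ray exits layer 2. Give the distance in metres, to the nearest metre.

Ray parameter p = sin 8.0° / 457 m/s = 3.0454e-04 s/m.
Layer 1: θ = 8.00°; offset = 18.5·tan 8.00° = 2.600 m.
Layer 2: sin θ = p·716 = 0.2180 → θ = 12.59°; offset = 27.3·tan 12.59° = 6.099 m.
Σ offsets = 8.699 m.

9 m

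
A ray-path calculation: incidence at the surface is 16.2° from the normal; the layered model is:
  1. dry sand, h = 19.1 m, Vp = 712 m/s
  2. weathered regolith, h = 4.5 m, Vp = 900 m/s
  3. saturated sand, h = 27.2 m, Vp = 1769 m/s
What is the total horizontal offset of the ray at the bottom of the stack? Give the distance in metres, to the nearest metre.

p = sin θ₁/V₁ = sin 16.2°/712 = 3.9184e-04 s/m is conserved through the stack.
Layer 1: θ = 16.20°; offset = 19.1·tan 16.20° = 5.549 m.
Layer 2: sin θ = p·900 = 0.3527 → θ = 20.65°; offset = 4.5·tan 20.65° = 1.696 m.
Layer 3: sin θ = p·1769 = 0.6932 → θ = 43.88°; offset = 27.2·tan 43.88° = 26.158 m.
Σ offsets = 33.403 m.

33 m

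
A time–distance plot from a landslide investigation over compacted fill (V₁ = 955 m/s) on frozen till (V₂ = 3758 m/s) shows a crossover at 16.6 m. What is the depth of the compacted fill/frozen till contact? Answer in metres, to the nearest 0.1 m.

6.4 m

h = (x_cross/2)·√((V₂−V₁)/(V₂+V₁)).
(V₂−V₁)/(V₂+V₁) = (3758−955)/(3758+955) = 0.5947; √ = 0.7712.
h = (16.6/2)·0.7712 = 6.40 m.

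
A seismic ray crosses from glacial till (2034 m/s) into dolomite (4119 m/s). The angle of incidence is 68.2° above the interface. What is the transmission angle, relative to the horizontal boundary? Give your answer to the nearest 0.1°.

Angle from the normal: 90° − 68.2° = 21.8°.
sin θ₁/V₁ = sin θ₂/V₂ ⇒ sin θ₂ = 4119·sin 21.8°/2034 = 4119·0.3714/2034 = 0.7520.
θ₂ = sin⁻¹(0.7520) = 48.77° (from vertical).
From the interface: 90° − 48.77° = 41.23°.

41.2°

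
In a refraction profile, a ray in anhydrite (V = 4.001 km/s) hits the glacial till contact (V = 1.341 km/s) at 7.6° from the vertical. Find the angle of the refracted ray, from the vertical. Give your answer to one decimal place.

2.5°

Snell's law: sin θ₂ = (V₂/V₁)·sin θ₁ = (1.341/4.001)·sin 7.6° = 0.0443.
θ₂ = arcsin 0.0443 = 2.54° from the normal.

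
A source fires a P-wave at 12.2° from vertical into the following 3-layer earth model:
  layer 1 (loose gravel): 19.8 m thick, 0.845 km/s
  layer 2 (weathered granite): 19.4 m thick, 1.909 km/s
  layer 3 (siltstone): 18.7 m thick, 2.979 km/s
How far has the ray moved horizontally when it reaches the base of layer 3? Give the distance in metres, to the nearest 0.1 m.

Ray parameter p = sin 12.2° / 0.845 km/s = 2.5009e-01 s/km.
Layer 1: θ = 12.20°; offset = 19.8·tan 12.20° = 4.281 m.
Layer 2: sin θ = p·1.909 = 0.4774 → θ = 28.52°; offset = 19.4·tan 28.52° = 10.541 m.
Layer 3: sin θ = p·2.979 = 0.7450 → θ = 48.16°; offset = 18.7·tan 48.16° = 20.886 m.
Σ offsets = 35.707 m.

35.7 m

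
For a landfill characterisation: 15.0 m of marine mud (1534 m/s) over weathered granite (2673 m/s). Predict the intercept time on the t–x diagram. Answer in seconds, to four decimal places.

0.0160 s

tᵢ = 2h·√(V₂²−V₁²)/(V₁V₂).
√(V₂²−V₁²) = √(2673²−1534²) = 2189.0 m/s.
tᵢ = 2·15.0·2189.0/(1534·2673) = 0.01602 s.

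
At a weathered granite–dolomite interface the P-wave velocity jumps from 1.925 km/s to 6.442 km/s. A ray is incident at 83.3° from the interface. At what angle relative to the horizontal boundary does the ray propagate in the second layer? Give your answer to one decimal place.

Angle from the normal: 90° − 83.3° = 6.7°.
sin θ₁/V₁ = sin θ₂/V₂ ⇒ sin θ₂ = 6.442·sin 6.7°/1.925 = 6.442·0.1167/1.925 = 0.3904.
θ₂ = sin⁻¹(0.3904) = 22.98° (from vertical).
From the interface: 90° − 22.98° = 67.02°.

67.0°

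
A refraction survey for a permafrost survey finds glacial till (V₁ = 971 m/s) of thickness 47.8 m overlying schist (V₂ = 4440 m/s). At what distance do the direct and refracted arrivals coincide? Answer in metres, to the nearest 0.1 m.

x_cross = 2h·√((V₂+V₁)/(V₂−V₁)).
(V₂+V₁)/(V₂−V₁) = (4440+971)/(4440−971) = 1.5598; √ = 1.2489.
x_cross = 2·47.8·1.2489 = 119.40 m.

119.4 m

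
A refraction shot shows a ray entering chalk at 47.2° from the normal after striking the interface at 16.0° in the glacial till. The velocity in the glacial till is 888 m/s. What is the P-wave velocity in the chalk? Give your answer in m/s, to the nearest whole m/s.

2364 m/s

sin 16.0° = 0.2756; sin 47.2° = 0.7337.
V₂ = V₁·(sin θ₂/sin θ₁) = 888·(0.7337/0.2756) = 2363.80 m/s.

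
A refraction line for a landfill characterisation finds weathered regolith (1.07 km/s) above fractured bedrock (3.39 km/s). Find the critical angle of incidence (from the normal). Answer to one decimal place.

18.4°

Critical incidence: sin θ_c = V₁/V₂ = 1.07/3.39 = 0.3156.
θ_c = arcsin 0.3156 = 18.40°.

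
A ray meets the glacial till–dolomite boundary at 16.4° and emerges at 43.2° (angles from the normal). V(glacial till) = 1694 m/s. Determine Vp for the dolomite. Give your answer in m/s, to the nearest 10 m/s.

4110 m/s

sin 16.4° = 0.2823; sin 43.2° = 0.6845.
V₂ = V₁·(sin θ₂/sin θ₁) = 1694·(0.6845/0.2823) = 4107.16 m/s.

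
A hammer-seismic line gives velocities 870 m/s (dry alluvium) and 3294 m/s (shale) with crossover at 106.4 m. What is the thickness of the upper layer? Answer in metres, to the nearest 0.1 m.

h = (x_cross/2)·√((V₂−V₁)/(V₂+V₁)).
(V₂−V₁)/(V₂+V₁) = (3294−870)/(3294+870) = 0.5821; √ = 0.7630.
h = (106.4/2)·0.7630 = 40.59 m.

40.6 m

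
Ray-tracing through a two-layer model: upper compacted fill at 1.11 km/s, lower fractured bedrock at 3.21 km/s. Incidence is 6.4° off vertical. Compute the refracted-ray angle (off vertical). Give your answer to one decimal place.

18.8°

sin θ₁/V₁ = sin θ₂/V₂ ⇒ sin θ₂ = 3.21·sin 6.4°/1.11 = 3.21·0.1115/1.11 = 0.3224.
θ₂ = sin⁻¹(0.3224) = 18.81° (from vertical).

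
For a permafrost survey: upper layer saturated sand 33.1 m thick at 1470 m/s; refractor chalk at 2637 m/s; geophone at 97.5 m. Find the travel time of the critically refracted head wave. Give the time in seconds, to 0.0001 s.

0.0744 s

θ_c = arcsin(V₁/V₂) = arcsin(1470/2637) = 33.88°, cos θ_c = 0.8302.
Intercept time tᵢ = 2h cos θ_c / V₁ = 2·33.1·0.8302/1470 = 0.03739 s.
t = x/V₂ + tᵢ = 97.5/2637 + 0.03739 = 0.07436 s.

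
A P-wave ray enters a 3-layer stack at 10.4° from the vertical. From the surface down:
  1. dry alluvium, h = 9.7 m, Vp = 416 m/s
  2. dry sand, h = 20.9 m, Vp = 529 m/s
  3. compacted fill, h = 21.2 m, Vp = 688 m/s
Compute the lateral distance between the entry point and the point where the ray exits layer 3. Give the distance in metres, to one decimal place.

13.3 m

Ray parameter p = sin 10.4° / 416 m/s = 4.3394e-04 s/m.
Layer 1: θ = 10.40°; offset = 9.7·tan 10.40° = 1.780 m.
Layer 2: sin θ = p·529 = 0.2296 → θ = 13.27°; offset = 20.9·tan 13.27° = 4.929 m.
Layer 3: sin θ = p·688 = 0.2986 → θ = 17.37°; offset = 21.2·tan 17.37° = 6.632 m.
Summing the layer offsets gives 13.341 m.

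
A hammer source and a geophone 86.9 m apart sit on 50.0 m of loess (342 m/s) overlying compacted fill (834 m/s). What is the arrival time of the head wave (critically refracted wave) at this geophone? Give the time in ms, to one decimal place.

370.9 ms

θ_c = arcsin(V₁/V₂) = arcsin(342/834) = 24.21°, cos θ_c = 0.9121.
Intercept time tᵢ = 2h cos θ_c / V₁ = 2·50.0·0.9121/342 = 0.26668 s.
t = x/V₂ + tᵢ = 86.9/834 + 0.26668 = 0.37088 s.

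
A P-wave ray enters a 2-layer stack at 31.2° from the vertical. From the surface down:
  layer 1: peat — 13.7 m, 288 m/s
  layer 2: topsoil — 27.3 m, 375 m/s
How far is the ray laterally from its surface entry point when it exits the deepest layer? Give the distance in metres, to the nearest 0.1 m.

Apply Snell's law at each interface; in layer i the horizontal offset is hᵢ·tan θᵢ.
Layer 1: θ = 31.20°; offset = 13.7·tan 31.20° = 8.297 m.
Layer 2: sin θ = 375·sin 31.2°/288 = 0.6745, θ = 42.42°; offset = 27.3·tan 42.42° = 24.943 m.
Summing the layer offsets gives 33.240 m.

33.2 m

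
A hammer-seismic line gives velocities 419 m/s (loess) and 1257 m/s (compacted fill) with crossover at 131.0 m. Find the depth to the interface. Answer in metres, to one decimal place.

46.3 m

x_cross = 2h·√((V₂+V₁)/(V₂−V₁)) → h = x_cross / (2·√((V₂+V₁)/(V₂−V₁))).
√((V₂+V₁)/(V₂−V₁)) = √((1257+419)/(1257−419)) = 1.4142.
h = 131.0 / (2·1.4142) = 46.32 m.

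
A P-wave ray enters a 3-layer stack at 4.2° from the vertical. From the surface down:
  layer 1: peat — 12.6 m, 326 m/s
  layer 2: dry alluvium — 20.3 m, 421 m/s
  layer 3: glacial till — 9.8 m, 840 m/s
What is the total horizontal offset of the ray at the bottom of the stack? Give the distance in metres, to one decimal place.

4.7 m

Ray parameter p = sin 4.2° / 326 m/s = 2.2466e-04 s/m.
Layer 1: θ = 4.20°; offset = 12.6·tan 4.20° = 0.925 m.
Layer 2: sin θ = p·421 = 0.0946 → θ = 5.43°; offset = 20.3·tan 5.43° = 1.929 m.
Layer 3: sin θ = p·840 = 0.1887 → θ = 10.88°; offset = 9.8·tan 10.88° = 1.883 m.
Total horizontal offset = 4.737 m.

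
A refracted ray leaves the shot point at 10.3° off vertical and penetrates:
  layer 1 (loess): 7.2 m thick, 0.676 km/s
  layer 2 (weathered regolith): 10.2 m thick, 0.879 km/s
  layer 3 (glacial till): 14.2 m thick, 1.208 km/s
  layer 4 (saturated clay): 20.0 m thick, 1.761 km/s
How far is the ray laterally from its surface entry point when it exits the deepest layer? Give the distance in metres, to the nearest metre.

19 m

Apply Snell's law at each interface; in layer i the horizontal offset is hᵢ·tan θᵢ.
Layer 1: θ = 10.30°; offset = 7.2·tan 10.30° = 1.308 m.
Layer 2: sin θ = 0.879·sin 10.3°/0.676 = 0.2325, θ = 13.44°; offset = 10.2·tan 13.44° = 2.438 m.
Layer 3: sin θ = 1.208·sin 10.3°/0.676 = 0.3195, θ = 18.63°; offset = 14.2·tan 18.63° = 4.788 m.
Layer 4: sin θ = 1.761·sin 10.3°/0.676 = 0.4658, θ = 27.76°; offset = 20.0·tan 27.76° = 10.527 m.
Summing the layer offsets gives 19.062 m.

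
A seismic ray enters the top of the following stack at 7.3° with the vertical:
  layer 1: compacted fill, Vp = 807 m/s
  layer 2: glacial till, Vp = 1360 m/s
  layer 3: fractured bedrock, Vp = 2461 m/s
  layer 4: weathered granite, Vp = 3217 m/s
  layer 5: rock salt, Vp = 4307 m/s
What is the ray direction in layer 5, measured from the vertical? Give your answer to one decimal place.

42.7°

Snell's law across each interface conserves sin θ / V, so sin θ_5 = V_5·sin θ₁/V₁.
sin θ_5 = 4307 × sin 7.3° / 807 = 0.6782.
θ_5 = arcsin 0.6782 = 42.70°.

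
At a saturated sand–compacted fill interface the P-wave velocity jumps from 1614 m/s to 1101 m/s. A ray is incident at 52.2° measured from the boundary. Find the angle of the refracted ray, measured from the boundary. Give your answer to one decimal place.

65.3°

Convert to the normal: θ₁ = 90° − 52.2° = 37.8°.
Snell's law: sin θ₂ = (V₂/V₁)·sin θ₁ = (1101/1614)·sin 37.8° = 0.4181.
θ₂ = sin⁻¹(0.4181) = 24.71° (from vertical).
From the interface: 90° − 24.71° = 65.29°.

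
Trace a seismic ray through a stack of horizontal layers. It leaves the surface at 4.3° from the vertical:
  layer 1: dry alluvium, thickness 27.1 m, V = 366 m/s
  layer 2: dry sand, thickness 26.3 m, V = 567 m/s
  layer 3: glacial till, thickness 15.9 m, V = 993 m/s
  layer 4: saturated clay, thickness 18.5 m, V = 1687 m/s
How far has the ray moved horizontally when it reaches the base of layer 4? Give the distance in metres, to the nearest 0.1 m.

15.2 m

p = sin θ₁/V₁ = sin 4.3°/366 = 2.0486e-04 s/m is conserved through the stack.
Layer 1: θ = 4.30°; offset = 27.1·tan 4.30° = 2.038 m.
Layer 2: sin θ = p·567 = 0.1162 → θ = 6.67°; offset = 26.3·tan 6.67° = 3.076 m.
Layer 3: sin θ = p·993 = 0.2034 → θ = 11.74°; offset = 15.9·tan 11.74° = 3.304 m.
Layer 4: sin θ = p·1687 = 0.3456 → θ = 20.22°; offset = 18.5·tan 20.22° = 6.813 m.
Σ offsets = 15.230 m.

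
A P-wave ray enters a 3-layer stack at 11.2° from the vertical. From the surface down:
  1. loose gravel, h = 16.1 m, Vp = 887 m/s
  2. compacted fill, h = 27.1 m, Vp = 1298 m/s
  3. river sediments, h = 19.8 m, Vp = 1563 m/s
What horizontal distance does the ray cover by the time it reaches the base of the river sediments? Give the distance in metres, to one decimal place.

18.4 m

p = sin θ₁/V₁ = sin 11.2°/887 = 2.1898e-04 s/m is conserved through the stack.
Layer 1: θ = 11.20°; offset = 16.1·tan 11.20° = 3.188 m.
Layer 2: sin θ = p·1298 = 0.2842 → θ = 16.51°; offset = 27.1·tan 16.51° = 8.034 m.
Layer 3: sin θ = p·1563 = 0.3423 → θ = 20.01°; offset = 19.8·tan 20.01° = 7.212 m.
Σ offsets = 18.434 m.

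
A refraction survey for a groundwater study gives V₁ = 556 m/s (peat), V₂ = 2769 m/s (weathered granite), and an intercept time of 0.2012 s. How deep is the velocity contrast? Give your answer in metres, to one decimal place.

θ_c = arcsin(556/2769) = 11.58°; cos θ_c = 0.9796.
tᵢ = 2h cos θ_c/V₁ ⇒ h = tᵢ·V₁/(2 cos θ_c) = 0.2012·556/(2·0.9796) = 57.10 m.

57.1 m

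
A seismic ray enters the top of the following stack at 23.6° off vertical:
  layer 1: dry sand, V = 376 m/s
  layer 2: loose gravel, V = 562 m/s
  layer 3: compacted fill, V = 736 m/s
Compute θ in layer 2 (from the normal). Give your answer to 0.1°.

Ray parameter p = sin 23.6° / 376 = 1.0648e-03 s/m.
sin θ_2 = p·V_2 = 1.0648e-03 × 562 = 0.5984.
θ_2 = arcsin 0.5984 = 36.75°.

36.8°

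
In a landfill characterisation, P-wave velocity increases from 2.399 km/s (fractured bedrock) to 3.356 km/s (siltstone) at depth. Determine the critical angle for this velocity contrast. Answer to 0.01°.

Critical incidence: sin θ_c = V₁/V₂ = 2.399/3.356 = 0.7148.
θ_c = arcsin 0.7148 = 45.63°.

45.63°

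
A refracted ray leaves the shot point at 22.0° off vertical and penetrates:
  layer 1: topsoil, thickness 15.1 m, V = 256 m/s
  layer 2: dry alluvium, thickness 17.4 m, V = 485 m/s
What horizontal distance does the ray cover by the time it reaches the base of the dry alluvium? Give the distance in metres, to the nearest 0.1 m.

23.6 m

p = sin θ₁/V₁ = sin 22.0°/256 = 1.4633e-03 s/m is conserved through the stack.
Layer 1: θ = 22.00°; offset = 15.1·tan 22.00° = 6.101 m.
Layer 2: sin θ = p·485 = 0.7097 → θ = 45.21°; offset = 17.4·tan 45.21° = 17.529 m.
Σ offsets = 23.629 m.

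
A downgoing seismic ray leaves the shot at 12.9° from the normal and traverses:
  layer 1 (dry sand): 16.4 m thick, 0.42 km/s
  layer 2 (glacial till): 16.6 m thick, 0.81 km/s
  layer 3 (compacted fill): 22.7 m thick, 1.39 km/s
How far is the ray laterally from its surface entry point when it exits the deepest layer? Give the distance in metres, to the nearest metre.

Apply Snell's law at each interface; in layer i the horizontal offset is hᵢ·tan θᵢ.
Layer 1: θ = 12.90°; offset = 16.4·tan 12.90° = 3.756 m.
Layer 2: sin θ = 0.81·sin 12.9°/0.42 = 0.4306, θ = 25.50°; offset = 16.6·tan 25.50° = 7.919 m.
Layer 3: sin θ = 1.39·sin 12.9°/0.42 = 0.7389, θ = 47.63°; offset = 22.7·tan 47.63° = 24.889 m.
Summing the layer offsets gives 36.564 m.

37 m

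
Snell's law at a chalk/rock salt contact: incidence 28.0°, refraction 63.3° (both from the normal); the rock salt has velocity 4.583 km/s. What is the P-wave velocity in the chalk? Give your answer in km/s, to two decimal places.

sin 28.0° = 0.4695; sin 63.3° = 0.8934.
V₁ = V₂·(sin θ₁/sin θ₂) = 4.583·(0.4695/0.8934) = 2.41 km/s.

2.41 km/s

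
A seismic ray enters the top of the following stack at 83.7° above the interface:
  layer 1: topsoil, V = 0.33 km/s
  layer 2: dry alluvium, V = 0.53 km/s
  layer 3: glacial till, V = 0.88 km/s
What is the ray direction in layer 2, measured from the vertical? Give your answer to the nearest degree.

From the normal: θ₁ = 90° − 83.7° = 6.3°.
Snell's law across each interface conserves sin θ / V, so sin θ_2 = V_2·sin θ₁/V₁.
sin θ_2 = 0.53 × sin 6.3° / 0.33 = 0.1762.
θ_2 = 10.15° from the vertical.

10°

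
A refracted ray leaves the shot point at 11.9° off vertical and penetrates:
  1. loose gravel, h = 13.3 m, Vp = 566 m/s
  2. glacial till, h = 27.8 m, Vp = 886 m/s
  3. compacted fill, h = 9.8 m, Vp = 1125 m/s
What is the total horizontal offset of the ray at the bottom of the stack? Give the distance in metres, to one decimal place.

16.7 m

Ray parameter p = sin 11.9° / 566 m/s = 3.6432e-04 s/m.
Layer 1: θ = 11.90°; offset = 13.3·tan 11.90° = 2.803 m.
Layer 2: sin θ = p·886 = 0.3228 → θ = 18.83°; offset = 27.8·tan 18.83° = 9.481 m.
Layer 3: sin θ = p·1125 = 0.4099 → θ = 24.20°; offset = 9.8·tan 24.20° = 4.403 m.
Σ offsets = 16.687 m.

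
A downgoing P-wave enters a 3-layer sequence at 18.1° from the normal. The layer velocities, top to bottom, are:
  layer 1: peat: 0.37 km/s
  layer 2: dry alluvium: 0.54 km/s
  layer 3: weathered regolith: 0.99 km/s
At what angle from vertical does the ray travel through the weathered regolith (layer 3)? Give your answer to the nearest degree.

Snell's law across each interface conserves sin θ / V, so sin θ_3 = V_3·sin θ₁/V₁.
sin θ_3 = 0.99 × sin 18.1° / 0.37 = 0.8313.
θ_3 = 56.23° from the vertical.

56°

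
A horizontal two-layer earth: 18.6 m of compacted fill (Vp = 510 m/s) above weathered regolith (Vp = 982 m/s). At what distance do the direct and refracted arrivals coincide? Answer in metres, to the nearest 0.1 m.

x_cross = 2h·√((V₂+V₁)/(V₂−V₁)).
(V₂+V₁)/(V₂−V₁) = (982+510)/(982−510) = 3.1610; √ = 1.7779.
x_cross = 2·18.6·1.7779 = 66.14 m.

66.1 m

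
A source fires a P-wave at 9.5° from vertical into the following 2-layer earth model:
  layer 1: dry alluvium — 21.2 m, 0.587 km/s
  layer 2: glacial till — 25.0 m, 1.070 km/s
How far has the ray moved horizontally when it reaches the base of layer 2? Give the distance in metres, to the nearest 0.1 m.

Apply Snell's law at each interface; in layer i the horizontal offset is hᵢ·tan θᵢ.
Layer 1: θ = 9.50°; offset = 21.2·tan 9.50° = 3.548 m.
Layer 2: sin θ = 1.070·sin 9.5°/0.587 = 0.3009, θ = 17.51°; offset = 25.0·tan 17.51° = 7.887 m.
Total horizontal offset = 11.434 m.

11.4 m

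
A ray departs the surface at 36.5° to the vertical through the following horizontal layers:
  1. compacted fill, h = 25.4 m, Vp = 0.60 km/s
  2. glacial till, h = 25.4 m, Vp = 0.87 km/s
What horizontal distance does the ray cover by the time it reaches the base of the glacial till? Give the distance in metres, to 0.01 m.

Apply Snell's law at each interface; in layer i the horizontal offset is hᵢ·tan θᵢ.
Layer 1: θ = 36.50°; offset = 25.4·tan 36.50° = 18.7950 m.
Layer 2: sin θ = 0.87·sin 36.5°/0.60 = 0.8625, θ = 59.60°; offset = 25.4·tan 59.60° = 43.2892 m.
Total horizontal offset = 62.0842 m.

62.08 m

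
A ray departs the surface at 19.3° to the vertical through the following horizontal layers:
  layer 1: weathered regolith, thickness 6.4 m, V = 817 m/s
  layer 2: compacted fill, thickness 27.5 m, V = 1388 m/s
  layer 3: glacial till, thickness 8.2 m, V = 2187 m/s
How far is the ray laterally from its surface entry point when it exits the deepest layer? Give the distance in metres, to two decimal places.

36.47 m

Apply Snell's law at each interface; in layer i the horizontal offset is hᵢ·tan θᵢ.
Layer 1: θ = 19.30°; offset = 6.4·tan 19.30° = 2.2412 m.
Layer 2: sin θ = 1388·sin 19.3°/817 = 0.5615, θ = 34.16°; offset = 27.5·tan 34.16° = 18.6611 m.
Layer 3: sin θ = 2187·sin 19.3°/817 = 0.8847, θ = 62.22°; offset = 8.2·tan 62.22° = 15.5658 m.
Total horizontal offset = 36.4682 m.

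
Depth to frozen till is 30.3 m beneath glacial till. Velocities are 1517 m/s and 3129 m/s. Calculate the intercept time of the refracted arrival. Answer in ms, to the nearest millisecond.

θ_c = arcsin(V₁/V₂) = arcsin(1517/3129) = 29.00°; cos θ_c = 0.8746.
tᵢ = 2h·cos θ_c / V₁ = 2·30.3·0.8746 / 1517 = 0.03494 s.

35 ms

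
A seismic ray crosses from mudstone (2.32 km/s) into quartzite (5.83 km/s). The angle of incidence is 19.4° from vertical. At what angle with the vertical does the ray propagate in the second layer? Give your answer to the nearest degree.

sin θ₁/V₁ = sin θ₂/V₂ ⇒ sin θ₂ = 5.83·sin 19.4°/2.32 = 5.83·0.3322/2.32 = 0.8347.
θ₂ = sin⁻¹(0.8347) = 56.58° (from vertical).

57°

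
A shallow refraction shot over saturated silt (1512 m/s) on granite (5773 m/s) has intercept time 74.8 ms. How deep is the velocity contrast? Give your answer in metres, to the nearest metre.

59 m

h = tᵢ·V₁·V₂ / (2·√(V₂²−V₁²)).
√(V₂²−V₁²) = √(5773² − 1512²) = 5571.5 m/s.
h = 0.0748 s × 1512 × 5773 / (2 × 5571.5) = 58.59 m.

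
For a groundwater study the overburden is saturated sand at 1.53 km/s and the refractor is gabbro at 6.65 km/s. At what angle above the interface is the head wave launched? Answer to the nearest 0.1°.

At critical incidence the refracted ray runs along the interface (θ₂ = 90°), so sin θ_c = V₁/V₂.
θ_c = arcsin(1.53/6.65) = arcsin 0.2301 = 13.30°.
Measured from the interface: 90° − 13.30° = 76.70°.

76.7°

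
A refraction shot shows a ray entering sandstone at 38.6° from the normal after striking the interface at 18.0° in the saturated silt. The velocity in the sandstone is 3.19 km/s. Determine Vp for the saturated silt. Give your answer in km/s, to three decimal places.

1.580 km/s

sin 18.0° = 0.3090; sin 38.6° = 0.6239.
V₁ = V₂·(sin θ₁/sin θ₂) = 3.19·(0.3090/0.6239) = 1.580 km/s.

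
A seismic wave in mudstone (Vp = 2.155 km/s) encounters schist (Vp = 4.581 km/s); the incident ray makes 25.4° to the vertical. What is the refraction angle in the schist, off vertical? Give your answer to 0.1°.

sin θ₁/V₁ = sin θ₂/V₂ ⇒ sin θ₂ = 4.581·sin 25.4°/2.155 = 4.581·0.4289/2.155 = 0.9118.
θ₂ = arcsin 0.9118 = 65.76° from the normal.

65.8°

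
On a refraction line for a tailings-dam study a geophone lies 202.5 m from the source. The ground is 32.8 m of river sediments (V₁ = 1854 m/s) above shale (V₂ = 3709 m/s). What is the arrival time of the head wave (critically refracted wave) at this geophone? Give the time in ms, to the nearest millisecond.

85 ms

t = x/V₂ + 2h·√(V₂²−V₁²)/(V₁V₂).
√(V₂²−V₁²) = √(3709²−1854²) = 3212.4 m/s; delay term = 2·32.8·3212.4/(1854·3709) = 0.03065 s.
t = 202.5/3709 + 0.03065 = 0.08524 s.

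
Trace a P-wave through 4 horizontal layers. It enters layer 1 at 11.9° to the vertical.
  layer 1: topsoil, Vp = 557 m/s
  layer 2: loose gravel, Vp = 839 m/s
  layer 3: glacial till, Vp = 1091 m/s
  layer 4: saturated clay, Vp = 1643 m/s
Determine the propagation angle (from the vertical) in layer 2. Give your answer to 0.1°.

Ray parameter p = sin 11.9° / 557 = 3.7021e-04 s/m.
sin θ_2 = p·V_2 = 3.7021e-04 × 839 = 0.3106.
θ_2 = arcsin 0.3106 = 18.10°.

18.1°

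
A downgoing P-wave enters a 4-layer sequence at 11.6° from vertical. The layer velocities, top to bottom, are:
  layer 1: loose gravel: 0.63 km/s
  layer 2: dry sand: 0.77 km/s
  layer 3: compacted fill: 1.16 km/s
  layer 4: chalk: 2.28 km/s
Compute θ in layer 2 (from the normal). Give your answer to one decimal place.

14.2°

Snell's law across each interface conserves sin θ / V, so sin θ_2 = V_2·sin θ₁/V₁.
sin θ_2 = 0.77 × sin 11.6° / 0.63 = 0.2458.
θ_2 = arcsin 0.2458 = 14.23°.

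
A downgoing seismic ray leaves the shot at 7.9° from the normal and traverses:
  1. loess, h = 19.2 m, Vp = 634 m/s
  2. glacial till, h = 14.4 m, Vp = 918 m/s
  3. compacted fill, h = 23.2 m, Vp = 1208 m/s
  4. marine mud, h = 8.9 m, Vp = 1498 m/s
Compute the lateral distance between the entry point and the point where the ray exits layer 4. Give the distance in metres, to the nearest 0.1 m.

Apply Snell's law at each interface; in layer i the horizontal offset is hᵢ·tan θᵢ.
Layer 1: θ = 7.90°; offset = 19.2·tan 7.90° = 2.664 m.
Layer 2: sin θ = 918·sin 7.9°/634 = 0.1990, θ = 11.48°; offset = 14.4·tan 11.48° = 2.924 m.
Layer 3: sin θ = 1208·sin 7.9°/634 = 0.2619, θ = 15.18°; offset = 23.2·tan 15.18° = 6.295 m.
Layer 4: sin θ = 1498·sin 7.9°/634 = 0.3248, θ = 18.95°; offset = 8.9·tan 18.95° = 3.056 m.
Total horizontal offset = 14.940 m.

14.9 m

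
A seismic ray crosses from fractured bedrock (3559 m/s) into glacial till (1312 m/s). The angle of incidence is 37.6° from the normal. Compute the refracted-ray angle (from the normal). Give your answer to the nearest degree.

13°

sin θ₁/V₁ = sin θ₂/V₂ ⇒ sin θ₂ = 1312·sin 37.6°/3559 = 1312·0.6101/3559 = 0.2249.
θ₂ = arcsin 0.2249 = 13.00° from the normal.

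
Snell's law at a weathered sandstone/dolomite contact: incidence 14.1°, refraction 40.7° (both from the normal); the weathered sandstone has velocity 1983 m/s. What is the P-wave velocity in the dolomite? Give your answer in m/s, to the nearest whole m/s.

Snell's law: sin 14.1°/V₁ = sin 40.7°/V₂.
V₂ = V₁·sin 40.7°/sin 14.1° = 1983 × 2.6768 = 5308.01 m/s.

5308 m/s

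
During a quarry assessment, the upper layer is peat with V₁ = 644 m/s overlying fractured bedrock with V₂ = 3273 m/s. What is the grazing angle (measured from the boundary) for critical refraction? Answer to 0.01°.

At critical incidence the refracted ray runs along the interface (θ₂ = 90°), so sin θ_c = V₁/V₂.
θ_c = arcsin(644/3273) = arcsin 0.1968 = 11.35°.
Measured from the interface: 90° − 11.35° = 78.65°.

78.65°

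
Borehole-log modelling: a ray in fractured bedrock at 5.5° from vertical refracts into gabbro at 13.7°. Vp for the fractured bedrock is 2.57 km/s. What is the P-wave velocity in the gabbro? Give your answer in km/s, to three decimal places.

6.351 km/s

sin 5.5° = 0.0958; sin 13.7° = 0.2368.
V₂ = V₁·(sin θ₂/sin θ₁) = 2.57·(0.2368/0.0958) = 6.351 km/s.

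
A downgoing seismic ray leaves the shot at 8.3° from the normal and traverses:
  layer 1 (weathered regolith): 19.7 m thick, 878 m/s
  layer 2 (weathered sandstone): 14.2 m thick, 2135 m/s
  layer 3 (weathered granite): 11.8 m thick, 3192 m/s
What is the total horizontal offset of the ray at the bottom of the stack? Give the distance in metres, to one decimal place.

15.5 m

p = sin θ₁/V₁ = sin 8.3°/878 = 1.6441e-04 s/m is conserved through the stack.
Layer 1: θ = 8.30°; offset = 19.7·tan 8.30° = 2.874 m.
Layer 2: sin θ = p·2135 = 0.3510 → θ = 20.55°; offset = 14.2·tan 20.55° = 5.323 m.
Layer 3: sin θ = p·3192 = 0.5248 → θ = 31.66°; offset = 11.8·tan 31.66° = 7.275 m.
Total horizontal offset = 15.472 m.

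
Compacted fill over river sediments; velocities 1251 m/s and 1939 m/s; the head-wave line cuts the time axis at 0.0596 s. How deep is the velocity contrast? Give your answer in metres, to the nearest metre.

49 m

θ_c = arcsin(1251/1939) = 40.18°; cos θ_c = 0.7640.
tᵢ = 2h cos θ_c/V₁ ⇒ h = tᵢ·V₁/(2 cos θ_c) = 0.0596·1251/(2·0.7640) = 48.79 m.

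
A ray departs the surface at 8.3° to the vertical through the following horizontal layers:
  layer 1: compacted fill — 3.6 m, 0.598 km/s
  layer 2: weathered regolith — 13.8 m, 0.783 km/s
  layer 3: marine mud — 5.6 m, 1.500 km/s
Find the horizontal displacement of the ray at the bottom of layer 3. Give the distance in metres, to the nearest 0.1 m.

Ray parameter p = sin 8.3° / 0.598 km/s = 2.4140e-01 s/km.
Layer 1: θ = 8.30°; offset = 3.6·tan 8.30° = 0.525 m.
Layer 2: sin θ = p·0.783 = 0.1890 → θ = 10.90°; offset = 13.8·tan 10.90° = 2.656 m.
Layer 3: sin θ = p·1.500 = 0.3621 → θ = 21.23°; offset = 5.6·tan 21.23° = 2.175 m.
Summing the layer offsets gives 5.357 m.

5.4 m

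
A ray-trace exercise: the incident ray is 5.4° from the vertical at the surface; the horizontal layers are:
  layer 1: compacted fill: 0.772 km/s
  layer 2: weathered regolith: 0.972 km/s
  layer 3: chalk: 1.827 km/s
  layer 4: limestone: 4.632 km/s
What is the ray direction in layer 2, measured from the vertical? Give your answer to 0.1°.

Ray parameter p = sin 5.4° / 0.772 = 1.2190e-01 s/km.
sin θ_2 = p·V_2 = 1.2190e-01 × 0.972 = 0.1185.
θ_2 = arcsin 0.1185 = 6.80°.

6.8°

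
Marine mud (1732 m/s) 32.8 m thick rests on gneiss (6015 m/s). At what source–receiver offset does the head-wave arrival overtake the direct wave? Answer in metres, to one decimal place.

88.2 m

x_cross = 2h·√((V₂+V₁)/(V₂−V₁)).
(V₂+V₁)/(V₂−V₁) = (6015+1732)/(6015−1732) = 1.8088; √ = 1.3449.
x_cross = 2·32.8·1.3449 = 88.23 m.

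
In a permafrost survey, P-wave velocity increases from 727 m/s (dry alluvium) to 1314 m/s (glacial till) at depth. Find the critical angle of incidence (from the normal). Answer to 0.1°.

At critical incidence the refracted ray runs along the interface (θ₂ = 90°), so sin θ_c = V₁/V₂.
θ_c = arcsin(727/1314) = arcsin 0.5533 = 33.59°.

33.6°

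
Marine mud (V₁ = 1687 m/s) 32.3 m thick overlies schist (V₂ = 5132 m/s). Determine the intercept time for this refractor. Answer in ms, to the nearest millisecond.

36 ms

θ_c = arcsin(V₁/V₂) = arcsin(1687/5132) = 19.19°; cos θ_c = 0.9444.
tᵢ = 2h·cos θ_c / V₁ = 2·32.3·0.9444 / 1687 = 0.03616 s.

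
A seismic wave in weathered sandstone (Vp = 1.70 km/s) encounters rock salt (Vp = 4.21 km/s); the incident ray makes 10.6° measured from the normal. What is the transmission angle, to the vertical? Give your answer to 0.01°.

sin θ₁/V₁ = sin θ₂/V₂ ⇒ sin θ₂ = 4.21·sin 10.6°/1.70 = 4.21·0.1840/1.70 = 0.4556.
θ₂ = arcsin 0.4556 = 27.10° from the normal.

27.10°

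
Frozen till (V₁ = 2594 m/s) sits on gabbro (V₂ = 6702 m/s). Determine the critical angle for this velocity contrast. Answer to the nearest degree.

23°

Critical incidence: sin θ_c = V₁/V₂ = 2594/6702 = 0.3870.
θ_c = arcsin 0.3870 = 22.77°.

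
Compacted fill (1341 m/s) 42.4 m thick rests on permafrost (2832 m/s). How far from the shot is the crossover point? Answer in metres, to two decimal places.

θ_c = arcsin(1341/2832) = 28.26°, so cos θ_c = 0.8808 and tᵢ = 2h cos θ_c/V₁ = 0.0557 s.
At crossover x/V₁ = x/V₂ + tᵢ ⇒ x = tᵢ/(1/V₁ − 1/V₂) = 0.05570/(7.4571e-04 − 3.5311e-04) = 141.87 m.

141.87 m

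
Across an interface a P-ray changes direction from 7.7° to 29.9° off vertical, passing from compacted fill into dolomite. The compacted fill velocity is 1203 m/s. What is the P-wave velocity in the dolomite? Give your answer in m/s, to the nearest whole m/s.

4476 m/s

Snell's law: sin 7.7°/V₁ = sin 29.9°/V₂.
V₂ = V₁·sin 29.9°/sin 7.7° = 1203 × 3.7204 = 4475.69 m/s.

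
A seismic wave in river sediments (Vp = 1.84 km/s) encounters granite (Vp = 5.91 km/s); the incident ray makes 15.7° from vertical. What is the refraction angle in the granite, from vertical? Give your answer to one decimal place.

60.4°

sin θ₁/V₁ = sin θ₂/V₂ ⇒ sin θ₂ = 5.91·sin 15.7°/1.84 = 5.91·0.2706/1.84 = 0.8692.
θ₂ = arcsin 0.8692 = 60.36° from the normal.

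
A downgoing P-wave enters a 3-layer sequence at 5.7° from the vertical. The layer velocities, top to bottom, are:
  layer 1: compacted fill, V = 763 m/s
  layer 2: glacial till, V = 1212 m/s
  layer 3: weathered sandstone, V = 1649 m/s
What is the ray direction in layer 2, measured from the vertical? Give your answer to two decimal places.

9.08°

Ray parameter p = sin 5.7° / 763 = 1.3017e-04 s/m.
sin θ_2 = p·V_2 = 1.3017e-04 × 1212 = 0.1578.
θ_2 = arcsin 0.1578 = 9.08°.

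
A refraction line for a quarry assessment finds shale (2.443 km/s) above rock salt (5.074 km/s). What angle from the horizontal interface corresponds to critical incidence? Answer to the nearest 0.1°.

At critical incidence the refracted ray runs along the interface (θ₂ = 90°), so sin θ_c = V₁/V₂.
θ_c = arcsin(2.443/5.074) = arcsin 0.4815 = 28.78°.
Measured from the interface: 90° − 28.78° = 61.22°.

61.2°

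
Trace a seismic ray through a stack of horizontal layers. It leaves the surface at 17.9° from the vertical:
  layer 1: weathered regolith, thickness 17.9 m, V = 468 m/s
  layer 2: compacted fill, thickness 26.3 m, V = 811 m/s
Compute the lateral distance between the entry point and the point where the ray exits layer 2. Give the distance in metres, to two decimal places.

p = sin θ₁/V₁ = sin 17.9°/468 = 6.5674e-04 s/m is conserved through the stack.
Layer 1: θ = 17.90°; offset = 17.9·tan 17.90° = 5.7815 m.
Layer 2: sin θ = p·811 = 0.5326 → θ = 32.18°; offset = 26.3·tan 32.18° = 16.5509 m.
Summing the layer offsets gives 22.3324 m.

22.33 m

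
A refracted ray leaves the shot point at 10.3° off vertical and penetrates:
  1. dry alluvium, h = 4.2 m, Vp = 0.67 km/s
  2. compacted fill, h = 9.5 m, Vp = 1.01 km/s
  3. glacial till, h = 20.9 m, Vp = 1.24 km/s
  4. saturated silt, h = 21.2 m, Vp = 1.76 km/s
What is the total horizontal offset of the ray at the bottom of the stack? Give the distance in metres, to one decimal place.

Apply Snell's law at each interface; in layer i the horizontal offset is hᵢ·tan θᵢ.
Layer 1: θ = 10.30°; offset = 4.2·tan 10.30° = 0.763 m.
Layer 2: sin θ = 1.01·sin 10.3°/0.67 = 0.2695, θ = 15.64°; offset = 9.5·tan 15.64° = 2.659 m.
Layer 3: sin θ = 1.24·sin 10.3°/0.67 = 0.3309, θ = 19.32°; offset = 20.9·tan 19.32° = 7.329 m.
Layer 4: sin θ = 1.76·sin 10.3°/0.67 = 0.4697, θ = 28.01°; offset = 21.2·tan 28.01° = 11.279 m.
Total horizontal offset = 22.030 m.

22.0 m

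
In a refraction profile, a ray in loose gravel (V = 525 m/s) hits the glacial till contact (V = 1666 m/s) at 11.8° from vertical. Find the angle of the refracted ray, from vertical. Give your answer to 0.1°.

40.5°

sin θ₁/V₁ = sin θ₂/V₂ ⇒ sin θ₂ = 1666·sin 11.8°/525 = 1666·0.2045/525 = 0.6489.
θ₂ = arcsin 0.6489 = 40.46° from the normal.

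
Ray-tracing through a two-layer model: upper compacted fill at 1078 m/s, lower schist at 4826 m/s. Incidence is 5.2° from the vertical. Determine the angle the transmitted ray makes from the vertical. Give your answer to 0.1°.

23.9°

sin θ₁/V₁ = sin θ₂/V₂ ⇒ sin θ₂ = 4826·sin 5.2°/1078 = 4826·0.0906/1078 = 0.4057.
θ₂ = arcsin 0.4057 = 23.94° from the normal.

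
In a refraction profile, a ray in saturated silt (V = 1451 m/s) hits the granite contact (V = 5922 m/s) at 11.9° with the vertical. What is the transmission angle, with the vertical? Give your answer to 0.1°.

57.3°

sin θ₁/V₁ = sin θ₂/V₂ ⇒ sin θ₂ = 5922·sin 11.9°/1451 = 5922·0.2062/1451 = 0.8416.
θ₂ = sin⁻¹(0.8416) = 57.31° (from vertical).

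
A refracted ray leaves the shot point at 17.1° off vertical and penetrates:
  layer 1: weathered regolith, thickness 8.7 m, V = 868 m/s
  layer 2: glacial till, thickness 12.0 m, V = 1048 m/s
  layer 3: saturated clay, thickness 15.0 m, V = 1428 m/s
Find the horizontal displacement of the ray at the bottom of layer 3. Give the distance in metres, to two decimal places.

15.52 m

p = sin θ₁/V₁ = sin 17.1°/868 = 3.3876e-04 s/m is conserved through the stack.
Layer 1: θ = 17.10°; offset = 8.7·tan 17.10° = 2.6765 m.
Layer 2: sin θ = p·1048 = 0.3550 → θ = 20.79°; offset = 12.0·tan 20.79° = 4.5570 m.
Layer 3: sin θ = p·1428 = 0.4837 → θ = 28.93°; offset = 15.0·tan 28.93° = 8.2908 m.
Σ offsets = 15.5243 m.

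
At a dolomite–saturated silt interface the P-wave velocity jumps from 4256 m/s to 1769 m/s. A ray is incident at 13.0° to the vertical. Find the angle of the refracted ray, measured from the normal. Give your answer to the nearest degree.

5°

sin θ₁/V₁ = sin θ₂/V₂ ⇒ sin θ₂ = 1769·sin 13.0°/4256 = 1769·0.2250/4256 = 0.0935.
θ₂ = arcsin 0.0935 = 5.37° from the normal.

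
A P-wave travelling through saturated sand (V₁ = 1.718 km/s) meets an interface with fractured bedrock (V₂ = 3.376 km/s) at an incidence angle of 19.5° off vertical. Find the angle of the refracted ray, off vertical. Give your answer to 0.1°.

41.0°

sin θ₁/V₁ = sin θ₂/V₂ ⇒ sin θ₂ = 3.376·sin 19.5°/1.718 = 3.376·0.3338/1.718 = 0.6560.
θ₂ = arcsin 0.6560 = 40.99° from the normal.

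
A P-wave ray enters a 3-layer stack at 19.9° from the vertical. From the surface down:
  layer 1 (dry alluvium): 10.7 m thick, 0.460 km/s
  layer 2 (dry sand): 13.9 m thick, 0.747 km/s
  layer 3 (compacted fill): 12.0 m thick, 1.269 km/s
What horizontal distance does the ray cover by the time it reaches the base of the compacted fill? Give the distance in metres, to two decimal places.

45.86 m

Apply Snell's law at each interface; in layer i the horizontal offset is hᵢ·tan θᵢ.
Layer 1: θ = 19.90°; offset = 10.7·tan 19.90° = 3.8733 m.
Layer 2: sin θ = 0.747·sin 19.9°/0.460 = 0.5527, θ = 33.56°; offset = 13.9·tan 33.56° = 9.2196 m.
Layer 3: sin θ = 1.269·sin 19.9°/0.460 = 0.9390, θ = 69.88°; offset = 12.0·tan 69.88° = 32.7648 m.
Σ offsets = 45.8577 m.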